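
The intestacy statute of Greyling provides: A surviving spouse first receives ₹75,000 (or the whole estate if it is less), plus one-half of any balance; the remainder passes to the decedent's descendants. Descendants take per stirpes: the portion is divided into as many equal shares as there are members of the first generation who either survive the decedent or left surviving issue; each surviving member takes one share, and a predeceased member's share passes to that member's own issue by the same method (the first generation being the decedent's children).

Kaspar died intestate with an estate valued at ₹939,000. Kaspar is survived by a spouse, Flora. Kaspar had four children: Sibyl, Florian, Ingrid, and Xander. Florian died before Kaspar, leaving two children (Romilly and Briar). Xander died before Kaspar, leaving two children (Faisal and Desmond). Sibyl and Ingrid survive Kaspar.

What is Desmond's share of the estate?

Flora first takes ₹75,000, leaving a balance of ₹864,000. Flora then takes one-half of the balance (₹432,000), for a total of ₹507,000. The remaining ₹432,000 passes to the descendants.
The descendants' portion (₹432,000) is divided into 4 shares of ₹108,000: Sibyl and Ingrid each take ₹108,000; Florian's ₹108,000 share passes to Florian's issue; Xander's ₹108,000 share passes to Xander's issue.
Florian's share (₹108,000) is divided into 2 shares of ₹54,000: Romilly and Briar each take ₹54,000.
Xander's share (₹108,000) is divided into 2 shares of ₹54,000: Faisal and Desmond each take ₹54,000.

Desmond receives ₹54,000.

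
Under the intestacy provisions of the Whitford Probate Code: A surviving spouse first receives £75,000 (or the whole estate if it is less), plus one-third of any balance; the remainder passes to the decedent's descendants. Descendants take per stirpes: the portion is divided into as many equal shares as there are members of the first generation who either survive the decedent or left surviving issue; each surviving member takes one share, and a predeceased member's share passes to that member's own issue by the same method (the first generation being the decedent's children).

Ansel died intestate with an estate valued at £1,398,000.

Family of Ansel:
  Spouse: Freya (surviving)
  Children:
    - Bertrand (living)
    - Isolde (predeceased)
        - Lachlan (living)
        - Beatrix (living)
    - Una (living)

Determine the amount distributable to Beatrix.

Freya first takes £75,000, leaving a balance of £1,323,000. Freya then takes one-third of the balance (£441,000), for a total of £516,000. The remaining £882,000 passes to the descendants.
The descendants' portion (£882,000) is divided into 3 shares of £294,000: Bertrand and Una each take £294,000; Isolde's £294,000 share passes to Isolde's issue.
Isolde's share (£294,000) is divided into 2 shares of £147,000: Lachlan and Beatrix each take £147,000.

Beatrix receives £147,000.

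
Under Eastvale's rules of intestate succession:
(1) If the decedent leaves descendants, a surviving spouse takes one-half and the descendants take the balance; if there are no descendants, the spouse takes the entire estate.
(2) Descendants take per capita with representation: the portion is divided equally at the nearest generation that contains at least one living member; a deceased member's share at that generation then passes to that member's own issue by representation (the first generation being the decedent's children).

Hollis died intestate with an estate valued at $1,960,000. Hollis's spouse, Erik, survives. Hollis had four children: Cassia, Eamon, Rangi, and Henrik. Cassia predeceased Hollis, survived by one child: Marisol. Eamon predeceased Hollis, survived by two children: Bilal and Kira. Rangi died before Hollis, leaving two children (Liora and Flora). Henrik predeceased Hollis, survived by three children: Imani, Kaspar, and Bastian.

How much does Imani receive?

Imani receives $122,500.

Erik takes one-half of $1,960,000 = $980,000. The remaining $980,000 passes to the descendants.
No child survives, so the initial division is made at the grandchildren's generation.
The descendants' portion ($980,000) is divided into 8 shares of $122,500: Marisol, Bilal, Kira, Liora, Flora, Imani, Kaspar, and Bastian each take $122,500.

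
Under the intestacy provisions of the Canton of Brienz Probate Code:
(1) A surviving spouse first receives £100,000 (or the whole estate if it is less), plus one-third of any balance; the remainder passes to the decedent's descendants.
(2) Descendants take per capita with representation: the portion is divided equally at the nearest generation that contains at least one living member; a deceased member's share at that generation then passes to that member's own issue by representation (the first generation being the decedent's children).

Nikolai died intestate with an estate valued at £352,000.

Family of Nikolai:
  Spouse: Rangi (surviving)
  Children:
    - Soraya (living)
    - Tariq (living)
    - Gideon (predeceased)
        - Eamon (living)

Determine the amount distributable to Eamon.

Rangi first takes £100,000, leaving a balance of £252,000. Rangi then takes one-third of the balance (£84,000), for a total of £184,000. The remaining £168,000 passes to the descendants.
The descendants' portion (£168,000) is divided into 3 shares of £56,000: Soraya and Tariq each take £56,000; Gideon's £56,000 share passes to Gideon's issue.
Gideon's share (£56,000) passes entirely to Eamon.

Eamon receives £56,000.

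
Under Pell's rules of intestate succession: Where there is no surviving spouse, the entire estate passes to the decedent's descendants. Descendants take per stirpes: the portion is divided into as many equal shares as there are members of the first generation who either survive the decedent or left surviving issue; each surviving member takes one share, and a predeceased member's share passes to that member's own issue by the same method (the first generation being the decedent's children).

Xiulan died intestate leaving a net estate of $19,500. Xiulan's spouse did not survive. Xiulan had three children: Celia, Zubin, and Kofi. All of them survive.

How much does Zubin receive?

The entire $19,500 passes to the descendants.
That amount ($19,500) is divided into 3 shares of $6,500: Celia, Zubin, and Kofi each take $6,500.

Zubin receives $6,500.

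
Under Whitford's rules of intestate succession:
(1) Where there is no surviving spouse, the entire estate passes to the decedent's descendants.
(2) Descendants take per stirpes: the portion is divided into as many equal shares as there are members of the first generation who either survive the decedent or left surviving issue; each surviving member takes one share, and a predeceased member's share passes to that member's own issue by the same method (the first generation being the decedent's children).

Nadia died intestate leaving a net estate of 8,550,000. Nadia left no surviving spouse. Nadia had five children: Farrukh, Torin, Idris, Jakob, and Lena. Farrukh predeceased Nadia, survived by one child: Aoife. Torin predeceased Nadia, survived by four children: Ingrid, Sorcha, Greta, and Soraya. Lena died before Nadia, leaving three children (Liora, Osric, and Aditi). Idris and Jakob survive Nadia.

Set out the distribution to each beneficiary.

The entire 8,550,000 passes to the descendants.
That amount (8,550,000) is divided into 5 shares of 1,710,000: Idris and Jakob each take 1,710,000; Farrukh's 1,710,000 share passes to Farrukh's issue; Torin's 1,710,000 share passes to Torin's issue; Lena's 1,710,000 share passes to Lena's issue.
Farrukh's share (1,710,000) passes entirely to Aoife.
Torin's share (1,710,000) is divided into 4 shares of 427,500: Ingrid, Sorcha, Greta, and Soraya each take 427,500.
Lena's share (1,710,000) is divided into 3 shares of 570,000: Liora, Osric, and Aditi each take 570,000.

Aoife: 1,710,000; Ingrid: 427,500; Sorcha: 427,500; Greta: 427,500; Soraya: 427,500; Idris: 1,710,000; Jakob: 1,710,000; Liora: 570,000; Osric: 570,000; Aditi: 570,000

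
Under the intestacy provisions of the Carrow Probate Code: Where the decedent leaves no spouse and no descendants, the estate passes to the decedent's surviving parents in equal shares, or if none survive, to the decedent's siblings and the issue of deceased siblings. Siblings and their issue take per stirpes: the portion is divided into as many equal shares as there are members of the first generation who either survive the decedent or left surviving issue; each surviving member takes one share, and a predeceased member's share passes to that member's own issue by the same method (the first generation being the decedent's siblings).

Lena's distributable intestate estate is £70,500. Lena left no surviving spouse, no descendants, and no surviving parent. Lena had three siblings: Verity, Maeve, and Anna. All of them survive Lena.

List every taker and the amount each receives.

The entire £70,500 passes to the siblings and their issue.
That amount (£70,500) is divided into 3 shares of £23,500: Verity, Maeve, and Anna each take £23,500.

Verity: £23,500; Maeve: £23,500; Anna: £23,500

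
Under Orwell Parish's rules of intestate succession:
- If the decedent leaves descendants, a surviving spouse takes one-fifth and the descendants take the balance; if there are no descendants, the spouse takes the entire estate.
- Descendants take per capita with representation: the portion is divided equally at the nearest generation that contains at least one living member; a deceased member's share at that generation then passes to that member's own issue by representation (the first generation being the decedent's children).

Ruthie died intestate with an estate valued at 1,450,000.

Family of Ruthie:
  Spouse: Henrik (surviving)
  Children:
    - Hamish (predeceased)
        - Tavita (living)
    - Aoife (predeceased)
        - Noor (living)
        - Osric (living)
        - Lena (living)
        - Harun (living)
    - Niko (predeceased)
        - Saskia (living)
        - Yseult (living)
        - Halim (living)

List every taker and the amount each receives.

Henrik takes one-fifth of 1,450,000 = 290,000. The remaining 1,160,000 passes to the descendants.
No child survives, so the initial division is made at the grandchildren's generation.
The descendants' portion (1,160,000) is divided into 8 shares of 145,000: Tavita, Noor, Osric, Lena, Harun, Saskia, Yseult, and Halim each take 145,000.

Henrik: 290,000; Tavita: 145,000; Noor: 145,000; Osric: 145,000; Lena: 145,000; Harun: 145,000; Saskia: 145,000; Yseult: 145,000; Halim: 145,000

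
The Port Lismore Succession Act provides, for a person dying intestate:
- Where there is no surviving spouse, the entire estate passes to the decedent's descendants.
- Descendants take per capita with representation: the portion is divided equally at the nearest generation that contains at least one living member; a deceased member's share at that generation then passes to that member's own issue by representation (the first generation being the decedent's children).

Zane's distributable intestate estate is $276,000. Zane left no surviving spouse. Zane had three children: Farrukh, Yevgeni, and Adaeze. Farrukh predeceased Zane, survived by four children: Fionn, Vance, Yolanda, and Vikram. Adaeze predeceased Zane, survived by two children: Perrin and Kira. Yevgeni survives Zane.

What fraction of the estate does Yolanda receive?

Yolanda receives 1/12 of the estate.

The entire $276,000 passes to the descendants.
That amount ($276,000) is divided into 3 shares of $92,000: Yevgeni takes $92,000; Farrukh's $92,000 share passes to Farrukh's issue; Adaeze's $92,000 share passes to Adaeze's issue.
Farrukh's share ($92,000) is divided into 4 shares of $23,000: Fionn, Vance, Yolanda, and Vikram each take $23,000.
Adaeze's share ($92,000) is divided into 2 shares of $46,000: Perrin and Kira each take $46,000.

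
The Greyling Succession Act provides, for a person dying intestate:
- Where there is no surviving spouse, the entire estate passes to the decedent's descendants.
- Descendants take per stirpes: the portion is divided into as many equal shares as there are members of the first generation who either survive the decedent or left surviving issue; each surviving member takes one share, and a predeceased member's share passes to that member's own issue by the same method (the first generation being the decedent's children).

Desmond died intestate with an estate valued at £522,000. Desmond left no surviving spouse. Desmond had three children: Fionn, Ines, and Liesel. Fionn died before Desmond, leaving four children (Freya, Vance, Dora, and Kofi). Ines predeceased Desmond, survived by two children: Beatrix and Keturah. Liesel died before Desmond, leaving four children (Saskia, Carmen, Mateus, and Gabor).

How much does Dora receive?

The entire £522,000 passes to the descendants.
That amount (£522,000) is divided into 3 shares of £174,000: Fionn's £174,000 share passes to Fionn's issue; Ines's £174,000 share passes to Ines's issue; Liesel's £174,000 share passes to Liesel's issue.
Fionn's share (£174,000) is divided into 4 shares of £43,500: Freya, Vance, Dora, and Kofi each take £43,500.
Ines's share (£174,000) is divided into 2 shares of £87,000: Beatrix and Keturah each take £87,000.
Liesel's share (£174,000) is divided into 4 shares of £43,500: Saskia, Carmen, Mateus, and Gabor each take £43,500.

Dora receives £43,500.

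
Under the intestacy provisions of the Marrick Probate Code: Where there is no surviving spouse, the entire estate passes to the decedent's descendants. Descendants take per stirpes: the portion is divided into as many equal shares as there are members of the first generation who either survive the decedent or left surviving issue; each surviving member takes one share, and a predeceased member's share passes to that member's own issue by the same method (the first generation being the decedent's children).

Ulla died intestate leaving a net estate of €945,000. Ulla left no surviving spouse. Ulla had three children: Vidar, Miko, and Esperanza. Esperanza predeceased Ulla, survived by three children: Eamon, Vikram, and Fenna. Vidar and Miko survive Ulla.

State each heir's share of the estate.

The entire €945,000 passes to the descendants.
That amount (€945,000) is divided into 3 shares of €315,000: Vidar and Miko each take €315,000; Esperanza's €315,000 share passes to Esperanza's issue.
Esperanza's share (€315,000) is divided into 3 shares of €105,000: Eamon, Vikram, and Fenna each take €105,000.

Vidar: €315,000; Miko: €315,000; Eamon: €105,000; Vikram: €105,000; Fenna: €105,000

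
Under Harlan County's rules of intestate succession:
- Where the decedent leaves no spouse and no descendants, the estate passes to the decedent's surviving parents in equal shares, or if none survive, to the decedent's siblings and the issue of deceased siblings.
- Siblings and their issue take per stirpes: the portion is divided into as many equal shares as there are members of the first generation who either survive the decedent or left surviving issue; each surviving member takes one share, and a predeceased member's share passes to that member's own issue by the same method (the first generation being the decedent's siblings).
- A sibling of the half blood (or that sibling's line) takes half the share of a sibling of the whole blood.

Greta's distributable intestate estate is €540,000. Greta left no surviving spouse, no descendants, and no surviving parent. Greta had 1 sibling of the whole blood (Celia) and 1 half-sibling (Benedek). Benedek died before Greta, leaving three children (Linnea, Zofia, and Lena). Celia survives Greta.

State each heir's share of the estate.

The entire €540,000 passes to the siblings and their issue.
Counting each half-blood sibling's line as half a unit, there are 3/2 units in €540,000, so one unit is €360,000. Whole-blood lines (Celia) take €360,000 each; half-blood lines (Benedek) take €180,000 each.
Benedek's share (€180,000) is divided into 3 shares of €60,000: Linnea, Zofia, and Lena each take €60,000.

Linnea: €60,000; Zofia: €60,000; Lena: €60,000; Celia: €360,000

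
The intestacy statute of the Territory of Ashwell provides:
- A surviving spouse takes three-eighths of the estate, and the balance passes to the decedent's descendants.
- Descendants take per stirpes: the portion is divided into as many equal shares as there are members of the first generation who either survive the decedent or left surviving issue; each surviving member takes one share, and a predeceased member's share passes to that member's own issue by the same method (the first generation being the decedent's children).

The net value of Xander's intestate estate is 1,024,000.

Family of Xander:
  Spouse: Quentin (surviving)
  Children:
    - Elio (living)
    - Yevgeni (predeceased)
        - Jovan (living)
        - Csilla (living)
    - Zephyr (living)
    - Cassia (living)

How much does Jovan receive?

Jovan receives 80,000.

Quentin takes three-eighths of 1,024,000 = 384,000. The remaining 640,000 passes to the descendants.
The descendants' portion (640,000) is divided into 4 shares of 160,000: Elio, Zephyr, and Cassia each take 160,000; Yevgeni's 160,000 share passes to Yevgeni's issue.
Yevgeni's share (160,000) is divided into 2 shares of 80,000: Jovan and Csilla each take 80,000.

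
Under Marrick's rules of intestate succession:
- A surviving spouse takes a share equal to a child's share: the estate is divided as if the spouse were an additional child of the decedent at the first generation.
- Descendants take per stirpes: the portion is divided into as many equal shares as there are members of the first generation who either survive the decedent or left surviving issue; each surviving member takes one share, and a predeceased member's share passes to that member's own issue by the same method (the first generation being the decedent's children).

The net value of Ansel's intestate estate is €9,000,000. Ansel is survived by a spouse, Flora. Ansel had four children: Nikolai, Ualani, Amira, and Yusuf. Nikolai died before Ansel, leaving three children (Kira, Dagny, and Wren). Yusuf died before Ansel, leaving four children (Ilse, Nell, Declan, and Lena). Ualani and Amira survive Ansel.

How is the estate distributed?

Flora: €1,800,000; Kira: €600,000; Dagny: €600,000; Wren: €600,000; Ualani: €1,800,000; Amira: €1,800,000; Ilse: €450,000; Nell: €450,000; Declan: €450,000; Lena: €450,000

The spouse counts as an additional share at the children's level, so there are 5 primary shares of €1,800,000. Flora takes one such share (€1,800,000).
The children's combined portion (€7,200,000) is divided into 4 shares of €1,800,000: Ualani and Amira each take €1,800,000; Nikolai's €1,800,000 share passes to Nikolai's issue; Yusuf's €1,800,000 share passes to Yusuf's issue.
Nikolai's share (€1,800,000) is divided into 3 shares of €600,000: Kira, Dagny, and Wren each take €600,000.
Yusuf's share (€1,800,000) is divided into 4 shares of €450,000: Ilse, Nell, Declan, and Lena each take €450,000.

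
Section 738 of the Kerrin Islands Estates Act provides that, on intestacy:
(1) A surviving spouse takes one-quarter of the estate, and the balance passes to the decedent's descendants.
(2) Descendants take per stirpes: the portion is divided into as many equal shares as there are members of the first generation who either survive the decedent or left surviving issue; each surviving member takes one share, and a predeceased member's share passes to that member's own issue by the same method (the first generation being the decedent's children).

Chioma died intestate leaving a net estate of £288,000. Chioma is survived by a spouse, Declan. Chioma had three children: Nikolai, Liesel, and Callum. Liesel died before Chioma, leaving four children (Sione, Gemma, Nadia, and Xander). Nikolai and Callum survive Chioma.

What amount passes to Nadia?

Nadia receives £18,000.

Declan takes one-quarter of £288,000 = £72,000. The remaining £216,000 passes to the descendants.
The descendants' portion (£216,000) is divided into 3 shares of £72,000: Nikolai and Callum each take £72,000; Liesel's £72,000 share passes to Liesel's issue.
Liesel's share (£72,000) is divided into 4 shares of £18,000: Sione, Gemma, Nadia, and Xander each take £18,000.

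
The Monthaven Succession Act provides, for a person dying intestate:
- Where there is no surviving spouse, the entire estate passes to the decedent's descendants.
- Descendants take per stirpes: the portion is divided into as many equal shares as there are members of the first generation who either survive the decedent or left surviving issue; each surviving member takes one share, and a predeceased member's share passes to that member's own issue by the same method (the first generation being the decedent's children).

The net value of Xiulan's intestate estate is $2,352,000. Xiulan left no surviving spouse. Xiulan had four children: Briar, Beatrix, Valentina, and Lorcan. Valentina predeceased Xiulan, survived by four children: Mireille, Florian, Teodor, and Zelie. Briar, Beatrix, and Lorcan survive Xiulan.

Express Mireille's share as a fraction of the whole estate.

Mireille receives 1/16 of the estate.

The entire $2,352,000 passes to the descendants.
That amount ($2,352,000) is divided into 4 shares of $588,000: Briar, Beatrix, and Lorcan each take $588,000; Valentina's $588,000 share passes to Valentina's issue.
Valentina's share ($588,000) is divided into 4 shares of $147,000: Mireille, Florian, Teodor, and Zelie each take $147,000.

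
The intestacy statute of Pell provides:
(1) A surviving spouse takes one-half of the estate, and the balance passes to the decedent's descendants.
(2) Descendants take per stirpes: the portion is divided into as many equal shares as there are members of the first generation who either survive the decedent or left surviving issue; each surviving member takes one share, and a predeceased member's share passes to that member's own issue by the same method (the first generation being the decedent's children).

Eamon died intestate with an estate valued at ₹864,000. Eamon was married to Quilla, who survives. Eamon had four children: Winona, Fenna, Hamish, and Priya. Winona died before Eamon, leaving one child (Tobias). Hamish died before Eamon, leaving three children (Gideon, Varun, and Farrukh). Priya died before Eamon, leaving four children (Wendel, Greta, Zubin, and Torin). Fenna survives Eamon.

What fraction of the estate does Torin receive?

Torin receives 1/32 of the estate.

Quilla takes one-half of ₹864,000 = ₹432,000. The remaining ₹432,000 passes to the descendants.
The descendants' portion (₹432,000) is divided into 4 shares of ₹108,000: Fenna takes ₹108,000; Winona's ₹108,000 share passes to Winona's issue; Hamish's ₹108,000 share passes to Hamish's issue; Priya's ₹108,000 share passes to Priya's issue.
Winona's share (₹108,000) passes entirely to Tobias.
Hamish's share (₹108,000) is divided into 3 shares of ₹36,000: Gideon, Varun, and Farrukh each take ₹36,000.
Priya's share (₹108,000) is divided into 4 shares of ₹27,000: Wendel, Greta, Zubin, and Torin each take ₹27,000.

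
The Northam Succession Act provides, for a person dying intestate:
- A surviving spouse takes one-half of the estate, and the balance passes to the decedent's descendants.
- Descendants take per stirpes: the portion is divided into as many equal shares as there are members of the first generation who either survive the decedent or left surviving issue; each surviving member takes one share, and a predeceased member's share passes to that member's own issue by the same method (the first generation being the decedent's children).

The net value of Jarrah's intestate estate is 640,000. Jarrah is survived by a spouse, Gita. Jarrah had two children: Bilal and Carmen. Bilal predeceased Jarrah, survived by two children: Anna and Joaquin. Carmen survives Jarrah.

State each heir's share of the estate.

Gita takes one-half of 640,000 = 320,000. The remaining 320,000 passes to the descendants.
The descendants' portion (320,000) is divided into 2 shares of 160,000: Carmen takes 160,000; Bilal's 160,000 share passes to Bilal's issue.
Bilal's share (160,000) is divided into 2 shares of 80,000: Anna and Joaquin each take 80,000.

Gita: 320,000; Anna: 80,000; Joaquin: 80,000; Carmen: 160,000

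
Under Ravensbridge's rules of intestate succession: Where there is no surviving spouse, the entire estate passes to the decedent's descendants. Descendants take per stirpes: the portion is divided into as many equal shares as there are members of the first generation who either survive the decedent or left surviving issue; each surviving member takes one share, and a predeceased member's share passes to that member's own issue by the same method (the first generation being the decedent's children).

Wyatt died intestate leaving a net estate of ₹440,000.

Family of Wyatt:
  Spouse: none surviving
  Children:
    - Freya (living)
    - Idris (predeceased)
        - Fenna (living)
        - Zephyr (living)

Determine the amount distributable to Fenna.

Fenna receives ₹110,000.

The entire ₹440,000 passes to the descendants.
That amount (₹440,000) is divided into 2 shares of ₹220,000: Freya takes ₹220,000; Idris's ₹220,000 share passes to Idris's issue.
Idris's share (₹220,000) is divided into 2 shares of ₹110,000: Fenna and Zephyr each take ₹110,000.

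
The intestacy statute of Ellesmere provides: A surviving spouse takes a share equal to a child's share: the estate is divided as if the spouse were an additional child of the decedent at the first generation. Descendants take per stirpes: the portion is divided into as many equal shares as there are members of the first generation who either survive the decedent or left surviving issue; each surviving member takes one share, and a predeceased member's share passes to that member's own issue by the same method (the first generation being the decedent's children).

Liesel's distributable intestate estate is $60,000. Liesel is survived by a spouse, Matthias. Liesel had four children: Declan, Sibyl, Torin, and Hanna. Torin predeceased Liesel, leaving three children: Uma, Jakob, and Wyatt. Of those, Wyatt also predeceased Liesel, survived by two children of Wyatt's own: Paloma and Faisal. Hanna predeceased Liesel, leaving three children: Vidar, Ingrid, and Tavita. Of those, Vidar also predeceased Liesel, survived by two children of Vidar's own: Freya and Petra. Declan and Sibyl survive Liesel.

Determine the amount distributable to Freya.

The spouse counts as an additional share at the children's level, so there are 5 primary shares of $12,000. Matthias takes one such share ($12,000).
The children's combined portion ($48,000) is divided into 4 shares of $12,000: Declan and Sibyl each take $12,000; Torin's $12,000 share passes to Torin's issue; Hanna's $12,000 share passes to Hanna's issue.
Torin's share ($12,000) is divided into 3 shares of $4,000: Uma and Jakob each take $4,000; Wyatt's $4,000 share passes to Wyatt's issue.
Wyatt's share ($4,000) is divided into 2 shares of $2,000: Paloma and Faisal each take $2,000.
Hanna's share ($12,000) is divided into 3 shares of $4,000: Ingrid and Tavita each take $4,000; Vidar's $4,000 share passes to Vidar's issue.
Vidar's share ($4,000) is divided into 2 shares of $2,000: Freya and Petra each take $2,000.

Freya receives $2,000.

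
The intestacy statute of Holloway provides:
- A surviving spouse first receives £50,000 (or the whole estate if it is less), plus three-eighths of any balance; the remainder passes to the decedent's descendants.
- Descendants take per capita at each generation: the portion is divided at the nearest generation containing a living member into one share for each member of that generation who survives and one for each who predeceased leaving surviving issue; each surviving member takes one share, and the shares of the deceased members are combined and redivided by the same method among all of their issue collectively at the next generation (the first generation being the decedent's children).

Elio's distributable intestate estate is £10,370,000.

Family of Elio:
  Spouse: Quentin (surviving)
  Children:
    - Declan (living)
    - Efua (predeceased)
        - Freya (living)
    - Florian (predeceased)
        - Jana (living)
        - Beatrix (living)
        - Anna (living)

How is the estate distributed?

Quentin first takes £50,000, leaving a balance of £10,320,000. Quentin then takes three-eighths of the balance (£3,870,000), for a total of £3,920,000. The remaining £6,450,000 passes to the descendants.
The descendants' portion (£6,450,000) is divided at the children's generation into 3 shares of £2,150,000. Declan takes £2,150,000. The 2 shares of the deceased (Efua and Florian) are combined into a pool of £4,300,000.
That pool (£4,300,000) is divided at the grandchildren's generation equally among Freya, Jana, Beatrix, and Anna: £1,075,000 each.

Quentin: £3,920,000; Declan: £2,150,000; Freya: £1,075,000; Jana: £1,075,000; Beatrix: £1,075,000; Anna: £1,075,000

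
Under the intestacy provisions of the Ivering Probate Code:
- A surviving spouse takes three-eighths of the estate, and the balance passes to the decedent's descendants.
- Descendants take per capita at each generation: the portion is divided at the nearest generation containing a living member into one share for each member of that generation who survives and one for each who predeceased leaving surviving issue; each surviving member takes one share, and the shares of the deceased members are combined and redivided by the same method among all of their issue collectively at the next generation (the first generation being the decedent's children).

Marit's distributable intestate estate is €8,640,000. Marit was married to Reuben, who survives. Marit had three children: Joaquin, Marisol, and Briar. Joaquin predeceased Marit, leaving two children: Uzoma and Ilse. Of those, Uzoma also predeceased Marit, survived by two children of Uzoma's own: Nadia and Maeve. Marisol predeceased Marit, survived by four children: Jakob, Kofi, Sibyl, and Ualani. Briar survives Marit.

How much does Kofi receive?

Reuben takes three-eighths of €8,640,000 = €3,240,000. The remaining €5,400,000 passes to the descendants.
The descendants' portion (€5,400,000) is divided at the children's generation into 3 shares of €1,800,000. Briar takes €1,800,000. The 2 shares of the deceased (Joaquin and Marisol) are combined into a pool of €3,600,000.
That pool (€3,600,000) is divided at the grandchildren's generation into 6 shares of €600,000. Ilse, Jakob, Kofi, Sibyl, and Ualani each take €600,000. The remaining share for the deceased Uzoma (€600,000) is carried to the next generation.
That pool (€600,000) is divided at the great-grandchildren's generation equally among Nadia and Maeve: €300,000 each.

Kofi receives €600,000.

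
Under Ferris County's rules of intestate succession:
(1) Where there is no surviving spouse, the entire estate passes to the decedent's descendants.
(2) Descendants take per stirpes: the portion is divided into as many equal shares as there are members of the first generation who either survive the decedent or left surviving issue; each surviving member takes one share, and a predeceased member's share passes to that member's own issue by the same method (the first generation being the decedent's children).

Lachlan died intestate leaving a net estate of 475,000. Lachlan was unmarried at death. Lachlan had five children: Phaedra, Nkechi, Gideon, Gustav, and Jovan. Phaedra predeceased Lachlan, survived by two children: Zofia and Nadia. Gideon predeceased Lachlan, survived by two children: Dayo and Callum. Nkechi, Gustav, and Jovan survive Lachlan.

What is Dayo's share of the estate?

The entire 475,000 passes to the descendants.
That amount (475,000) is divided into 5 shares of 95,000: Nkechi, Gustav, and Jovan each take 95,000; Phaedra's 95,000 share passes to Phaedra's issue; Gideon's 95,000 share passes to Gideon's issue.
Phaedra's share (95,000) is divided into 2 shares of 47,500: Zofia and Nadia each take 47,500.
Gideon's share (95,000) is divided into 2 shares of 47,500: Dayo and Callum each take 47,500.

Dayo receives 47,500.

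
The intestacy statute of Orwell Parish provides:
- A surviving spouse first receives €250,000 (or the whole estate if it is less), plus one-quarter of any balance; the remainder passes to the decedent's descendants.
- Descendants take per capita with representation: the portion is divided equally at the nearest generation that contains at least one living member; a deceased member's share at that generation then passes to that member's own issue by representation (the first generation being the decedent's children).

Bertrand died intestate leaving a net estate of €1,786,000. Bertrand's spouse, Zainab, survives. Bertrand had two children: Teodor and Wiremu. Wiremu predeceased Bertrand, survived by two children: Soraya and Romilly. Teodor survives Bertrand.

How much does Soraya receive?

Soraya receives €288,000.

Zainab first takes €250,000, leaving a balance of €1,536,000. Zainab then takes one-quarter of the balance (€384,000), for a total of €634,000. The remaining €1,152,000 passes to the descendants.
The descendants' portion (€1,152,000) is divided into 2 shares of €576,000: Teodor takes €576,000; Wiremu's €576,000 share passes to Wiremu's issue.
Wiremu's share (€576,000) is divided into 2 shares of €288,000: Soraya and Romilly each take €288,000.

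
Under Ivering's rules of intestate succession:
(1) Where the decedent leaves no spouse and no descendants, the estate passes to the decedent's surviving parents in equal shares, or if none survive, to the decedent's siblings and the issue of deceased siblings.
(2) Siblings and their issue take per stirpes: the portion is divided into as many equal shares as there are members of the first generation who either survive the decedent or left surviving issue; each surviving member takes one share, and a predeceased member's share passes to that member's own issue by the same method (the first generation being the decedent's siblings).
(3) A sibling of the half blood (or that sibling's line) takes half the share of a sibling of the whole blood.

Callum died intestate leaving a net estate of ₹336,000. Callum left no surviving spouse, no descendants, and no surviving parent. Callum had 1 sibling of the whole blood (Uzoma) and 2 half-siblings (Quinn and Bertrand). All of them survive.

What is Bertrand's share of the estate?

Bertrand receives ₹84,000.

The entire ₹336,000 passes to the siblings and their issue.
Counting each half-blood sibling's line as half a unit, there are 2 units in ₹336,000, so one unit is ₹168,000. Whole-blood lines (Uzoma) take ₹168,000 each; half-blood lines (Quinn and Bertrand) take ₹84,000 each.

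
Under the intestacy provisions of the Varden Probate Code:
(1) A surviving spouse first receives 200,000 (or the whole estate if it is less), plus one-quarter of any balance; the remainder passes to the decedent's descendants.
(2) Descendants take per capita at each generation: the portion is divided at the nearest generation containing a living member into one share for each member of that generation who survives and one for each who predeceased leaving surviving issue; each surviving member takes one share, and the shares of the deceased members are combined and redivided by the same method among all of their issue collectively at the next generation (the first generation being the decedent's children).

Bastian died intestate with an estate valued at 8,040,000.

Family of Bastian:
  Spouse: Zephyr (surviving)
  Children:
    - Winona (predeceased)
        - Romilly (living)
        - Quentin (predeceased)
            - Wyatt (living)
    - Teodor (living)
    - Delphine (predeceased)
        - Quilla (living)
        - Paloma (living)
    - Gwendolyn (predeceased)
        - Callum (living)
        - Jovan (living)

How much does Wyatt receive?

Wyatt receives 735,000.

Zephyr first takes 200,000, leaving a balance of 7,840,000. Zephyr then takes one-quarter of the balance (1,960,000), for a total of 2,160,000. The remaining 5,880,000 passes to the descendants.
The descendants' portion (5,880,000) is divided at the children's generation into 4 shares of 1,470,000. Teodor takes 1,470,000. The 3 shares of the deceased (Winona, Delphine, and Gwendolyn) are combined into a pool of 4,410,000.
That pool (4,410,000) is divided at the grandchildren's generation into 6 shares of 735,000. Romilly, Quilla, Paloma, Callum, and Jovan each take 735,000. The remaining share for the deceased Quentin (735,000) is carried to the next generation.
That pool (735,000) passes entirely to Wyatt, the sole taker at the great-grandchildren's generation.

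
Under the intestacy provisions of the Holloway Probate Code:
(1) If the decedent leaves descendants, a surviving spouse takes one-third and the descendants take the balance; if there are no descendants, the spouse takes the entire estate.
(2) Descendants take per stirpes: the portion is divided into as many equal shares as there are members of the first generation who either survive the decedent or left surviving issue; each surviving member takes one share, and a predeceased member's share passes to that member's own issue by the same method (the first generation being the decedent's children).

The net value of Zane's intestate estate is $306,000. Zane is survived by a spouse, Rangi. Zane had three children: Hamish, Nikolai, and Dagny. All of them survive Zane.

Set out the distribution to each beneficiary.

Rangi takes one-third of $306,000 = $102,000. The remaining $204,000 passes to the descendants.
The descendants' portion ($204,000) is divided into 3 shares of $68,000: Hamish, Nikolai, and Dagny each take $68,000.

Rangi: $102,000; Hamish: $68,000; Nikolai: $68,000; Dagny: $68,000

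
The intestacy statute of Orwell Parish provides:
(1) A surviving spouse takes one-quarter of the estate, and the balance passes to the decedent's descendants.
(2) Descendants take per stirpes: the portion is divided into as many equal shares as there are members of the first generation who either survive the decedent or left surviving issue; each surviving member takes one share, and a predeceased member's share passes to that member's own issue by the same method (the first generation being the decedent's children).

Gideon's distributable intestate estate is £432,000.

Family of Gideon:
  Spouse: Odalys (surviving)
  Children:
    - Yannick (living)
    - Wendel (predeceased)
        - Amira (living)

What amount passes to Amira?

Odalys takes one-quarter of £432,000 = £108,000. The remaining £324,000 passes to the descendants.
The descendants' portion (£324,000) is divided into 2 shares of £162,000: Yannick takes £162,000; Wendel's £162,000 share passes to Wendel's issue.
Wendel's share (£162,000) passes entirely to Amira.

Amira receives £162,000.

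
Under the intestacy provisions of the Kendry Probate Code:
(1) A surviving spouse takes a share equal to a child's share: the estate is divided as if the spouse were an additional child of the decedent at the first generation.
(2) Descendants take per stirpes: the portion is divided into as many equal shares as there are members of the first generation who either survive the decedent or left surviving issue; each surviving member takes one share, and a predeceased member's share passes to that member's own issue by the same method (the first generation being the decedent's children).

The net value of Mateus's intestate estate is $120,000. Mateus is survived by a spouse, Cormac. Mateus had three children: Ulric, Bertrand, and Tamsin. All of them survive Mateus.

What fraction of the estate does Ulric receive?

The spouse counts as an additional share at the children's level, so there are 4 primary shares of $30,000. Cormac takes one such share ($30,000).
The children's combined portion ($90,000) is divided into 3 shares of $30,000: Ulric, Bertrand, and Tamsin each take $30,000.

Ulric receives 1/4 of the estate.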